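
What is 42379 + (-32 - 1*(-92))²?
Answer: 45979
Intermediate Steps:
42379 + (-32 - 1*(-92))² = 42379 + (-32 + 92)² = 42379 + 60² = 42379 + 3600 = 45979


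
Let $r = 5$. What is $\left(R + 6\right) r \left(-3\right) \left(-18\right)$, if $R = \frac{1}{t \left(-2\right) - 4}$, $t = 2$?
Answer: $\frac{6345}{4} \approx 1586.3$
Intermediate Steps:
$R = - \frac{1}{8}$ ($R = \frac{1}{2 \left(-2\right) - 4} = \frac{1}{-4 - 4} = \frac{1}{-8} = - \frac{1}{8} \approx -0.125$)
$\left(R + 6\right) r \left(-3\right) \left(-18\right) = \left(- \frac{1}{8} + 6\right) 5 \left(-3\right) \left(-18\right) = \frac{47}{8} \cdot 5 \left(-3\right) \left(-18\right) = \frac{235}{8} \left(-3\right) \left(-18\right) = \left(- \frac{705}{8}\right) \left(-18\right) = \frac{6345}{4}$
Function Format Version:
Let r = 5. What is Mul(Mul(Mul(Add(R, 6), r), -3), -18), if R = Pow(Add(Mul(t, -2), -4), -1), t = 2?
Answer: Rational(6345, 4) ≈ 1586.3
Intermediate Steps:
R = Rational(-1, 8) (R = Pow(Add(Mul(2, -2), -4), -1) = Pow(Add(-4, -4), -1) = Pow(-8, -1) = Rational(-1, 8) ≈ -0.12500)
Mul(Mul(Mul(Add(R, 6), r), -3), -18) = Mul(Mul(Mul(Add(Rational(-1, 8), 6), 5), -3), -18) = Mul(Mul(Mul(Rational(47, 8), 5), -3), -18) = Mul(Mul(Rational(235, 8), -3), -18) = Mul(Rational(-705, 8), -18) = Rational(6345, 4)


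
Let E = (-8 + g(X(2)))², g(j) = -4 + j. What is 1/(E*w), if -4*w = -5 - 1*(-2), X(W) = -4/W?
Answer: 1/147 ≈ 0.0068027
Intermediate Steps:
E = 196 (E = (-8 + (-4 - 4/2))² = (-8 + (-4 - 4*½))² = (-8 + (-4 - 2))² = (-8 - 6)² = (-14)² = 196)
w = ¾ (w = -(-5 - 1*(-2))/4 = -(-5 + 2)/4 = -¼*(-3) = ¾ ≈ 0.75000)
1/(E*w) = 1/(196*(¾)) = 1/147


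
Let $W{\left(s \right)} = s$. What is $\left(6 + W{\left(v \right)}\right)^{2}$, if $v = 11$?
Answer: $289$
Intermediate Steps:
$\left(6 + W{\left(v \right)}\right)^{2} = \left(6 + 11\right)^{2} = 17^{2} = 289$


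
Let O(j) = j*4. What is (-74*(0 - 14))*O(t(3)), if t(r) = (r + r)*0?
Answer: 0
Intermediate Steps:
t(r) = 0 (t(r) = (2*r)*0 = 0)
O(j) = 4*j
(-74*(0 - 14))*O(t(3)) = (-74*(0 - 14))*(4*0) = -74*(-14)*0 = 1036*0 = 0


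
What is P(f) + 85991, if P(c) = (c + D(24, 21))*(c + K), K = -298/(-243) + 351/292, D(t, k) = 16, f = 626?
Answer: 5788141421/11826 ≈ 4.8944e+5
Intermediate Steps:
K = 172309/70956 (K = -298*(-1/243) + 351*(1/292) = 298/243 + 351/292 = 172309/70956 ≈ 2.4284)
P(c) = (16 + c)*(172309/70956 + c) (P(c) = (c + 16)*(c + 172309/70956) = (16 + c)*(172309/70956 + c))
P(f) + 85991 = (689236/17739 + 626**2 + (1307605/70956)*626) + 85991 = (689236/17739 + 391876 + 409280365/35478) + 85991 = 4771211855/11826 + 85991 = 5788141421/11826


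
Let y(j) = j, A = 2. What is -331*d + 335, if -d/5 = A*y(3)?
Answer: 10265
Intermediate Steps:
d = -30 (d = -10*3 = -5*6 = -30)
-331*d + 335 = -331*(-30) + 335 = 9930 + 335 = 10265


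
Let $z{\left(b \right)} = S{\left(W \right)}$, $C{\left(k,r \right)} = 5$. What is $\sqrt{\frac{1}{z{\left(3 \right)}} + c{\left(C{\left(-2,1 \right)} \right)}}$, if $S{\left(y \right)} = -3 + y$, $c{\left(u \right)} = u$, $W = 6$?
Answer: $\frac{4 \sqrt{3}}{3} \approx 2.3094$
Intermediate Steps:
$z{\left(b \right)} = 3$ ($z{\left(b \right)} = -3 + 6 = 3$)
$\sqrt{\frac{1}{z{\left(3 \right)}} + c{\left(C{\left(-2,1 \right)} \right)}} = \sqrt{\frac{1}{3} + 5} = \sqrt{\frac{16}{3}} = \frac{4 \sqrt{3}}{3}$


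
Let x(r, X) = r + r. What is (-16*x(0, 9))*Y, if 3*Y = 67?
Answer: 0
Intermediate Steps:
Y = 67/3 (Y = (⅓)*67 = 67/3 ≈ 22.333)
x(r, X) = 2*r
(-16*x(0, 9))*Y = -32*0*(67/3) = -16*0*(67/3) = 0*(67/3) = 0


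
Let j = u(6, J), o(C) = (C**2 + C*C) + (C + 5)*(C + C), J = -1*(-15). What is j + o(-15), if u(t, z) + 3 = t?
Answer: 753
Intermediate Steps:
J = 15
u(t, z) = -3 + t
o(C) = 2*C**2 + 2*C*(5 + C) (o(C) = (C**2 + C**2) + (5 + C)*(2*C) = 2*C**2 + 2*C*(5 + C))
j = 3 (j = -3 + 6 = 3)
j + o(-15) = 3 + 2*(-15)*(5 + 2*(-15)) = 3 + 2*(-15)*(5 - 30) = 3 + 2*(-15)*(-25) = 3 + 750 = 753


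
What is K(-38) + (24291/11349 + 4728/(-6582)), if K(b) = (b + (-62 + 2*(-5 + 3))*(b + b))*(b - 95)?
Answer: -915856252323/1383317 ≈ -6.6207e+5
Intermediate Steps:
K(b) = -131*b*(-95 + b) (K(b) = (b + (-62 + 2*(-2))*(2*b))*(-95 + b) = (b + (-62 - 4)*(2*b))*(-95 + b) = (b - 132*b)*(-95 + b) = (-131*b)*(-95 + b) = -131*b*(-95 + b))
K(-38) + (24291/11349 + 4728/(-6582)) = 131*(-38)*(95 - 1*(-38)) + (24291/11349 + 4728/(-6582)) = 131*(-38)*(95 + 38) + (24291*(1/11349) + 4728*(-1/6582)) = 131*(-38)*133 + (2699/1261 - 788/1097) = -662074 + 1967135/1383317 = -915856252323/1383317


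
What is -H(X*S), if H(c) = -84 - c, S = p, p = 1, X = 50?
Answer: 134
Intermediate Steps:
S = 1
-H(X*S) = -(-84 - 50) = -1*(-134) = 134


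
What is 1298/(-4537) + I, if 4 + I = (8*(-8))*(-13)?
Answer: 3755338/4537 ≈ 827.71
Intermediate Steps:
I = 828 (I = -4 + (8*(-8))*(-13) = -4 - 64*(-13) = -4 + 832 = 828)
1298/(-4537) + I = 1298/(-4537) + 828 = 1298*(-1/4537) + 828 = -1298/4537 + 828 = 3755338/4537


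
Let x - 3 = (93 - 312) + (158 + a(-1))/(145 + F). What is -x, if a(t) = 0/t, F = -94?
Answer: 10858/51 ≈ 212.90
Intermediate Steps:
a(t) = 0
x = -10858/51 (x = 3 + ((93 - 312) + (158 + 0)/(145 - 94)) = 3 + (-219 + 158/51) = 3 - 11011/51 = -10858/51 ≈ -212.90)
-x = -1*(-10858/51) = 10858/51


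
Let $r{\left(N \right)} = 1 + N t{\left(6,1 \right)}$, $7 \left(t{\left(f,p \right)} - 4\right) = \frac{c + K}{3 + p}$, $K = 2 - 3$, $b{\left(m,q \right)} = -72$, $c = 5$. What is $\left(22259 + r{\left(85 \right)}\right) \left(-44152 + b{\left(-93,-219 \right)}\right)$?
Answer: $- \frac{6999995840}{7} \approx -1.0 \cdot 10^{9}$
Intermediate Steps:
$K = -1$
$t{\left(f,p \right)} = 4 + \frac{4}{7 \left(3 + p\right)}$ ($t{\left(f,p \right)} = 4 + \frac{\left(5 - 1\right) \frac{1}{3 + p}}{7} = 4 + \frac{4 \frac{1}{3 + p}}{7} = 4 + \frac{4}{7 \left(3 + p\right)}$)
$r{\left(N \right)} = 1 + \frac{29 N}{7}$ ($r{\left(N \right)} = 1 + N \frac{4 \left(22 + 7 \cdot 1\right)}{7 \left(3 + 1\right)} = 1 + N \frac{4 \left(22 + 7\right)}{7 \cdot 4} = 1 + N \frac{4}{7} \cdot \frac{1}{4} \cdot 29 = 1 + N \frac{29}{7} = 1 + \frac{29 N}{7}$)
$\left(22259 + r{\left(85 \right)}\right) \left(-44152 + b{\left(-93,-219 \right)}\right) = \left(22259 + \left(1 + \frac{29}{7} \cdot 85\right)\right) \left(-44152 - 72\right) = \left(22259 + \left(1 + \frac{2465}{7}\right)\right) \left(-44224\right) = \left(22259 + \frac{2472}{7}\right) \left(-44224\right) = \frac{158285}{7} \left(-44224\right) = - \frac{6999995840}{7}$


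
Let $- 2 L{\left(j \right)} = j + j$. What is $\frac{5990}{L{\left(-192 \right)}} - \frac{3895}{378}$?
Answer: $\frac{126365}{6048} \approx 20.894$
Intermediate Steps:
$L{\left(j \right)} = - j$ ($L{\left(j \right)} = - \frac{j + j}{2} = - \frac{2 j}{2} = - j$)
$\frac{5990}{L{\left(-192 \right)}} - \frac{3895}{378} = \frac{5990}{\left(-1\right) \left(-192\right)} - \frac{3895}{378} = \frac{5990}{192} - \frac{3895}{378} = 5990 \cdot \frac{1}{192} - \frac{3895}{378} = \frac{2995}{96} - \frac{3895}{378} = \frac{126365}{6048}$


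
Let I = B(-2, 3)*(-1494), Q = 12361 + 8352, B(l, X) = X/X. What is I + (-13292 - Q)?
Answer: -35499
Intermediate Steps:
B(l, X) = 1
Q = 20713
I = -1494 (I = 1*(-1494) = -1494)
I + (-13292 - Q) = -1494 + (-13292 - 1*20713) = -1494 + (-13292 - 20713) = -1494 - 34005 = -35499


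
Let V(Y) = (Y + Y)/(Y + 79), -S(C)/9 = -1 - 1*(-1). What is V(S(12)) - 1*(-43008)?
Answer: 43008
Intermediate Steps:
S(C) = 0 (S(C) = -9*(-1 - 1*(-1)) = -9*(-1 + 1) = -9*0 = 0)
V(Y) = 2*Y/(79 + Y) (V(Y) = (2*Y)/(79 + Y) = 2*Y/(79 + Y))
V(S(12)) - 1*(-43008) = 2*0/(79 + 0) - 1*(-43008) = 2*0/79 + 43008 = 2*0*(1/79) + 43008 = 0 + 43008 = 43008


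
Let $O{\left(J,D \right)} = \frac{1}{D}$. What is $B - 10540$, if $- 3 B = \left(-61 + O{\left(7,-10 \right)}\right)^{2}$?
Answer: $- \frac{3535321}{300} \approx -11784.0$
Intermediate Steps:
$B = - \frac{373321}{300}$ ($B = - \frac{\left(-61 + \frac{1}{-10}\right)^{2}}{3} = - \frac{\left(-61 - \frac{1}{10}\right)^{2}}{3} = - \frac{\left(- \frac{611}{10}\right)^{2}}{3} = \left(- \frac{1}{3}\right) \frac{373321}{100} = - \frac{373321}{300} \approx -1244.4$)
$B - 10540 = - \frac{373321}{300} - 10540 = - \frac{3535321}{300}$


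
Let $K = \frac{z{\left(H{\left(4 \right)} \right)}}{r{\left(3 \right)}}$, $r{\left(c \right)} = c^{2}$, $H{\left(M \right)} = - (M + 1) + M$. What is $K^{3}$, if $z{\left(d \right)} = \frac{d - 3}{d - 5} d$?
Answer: $- \frac{8}{19683} \approx -0.00040644$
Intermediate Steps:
$H{\left(M \right)} = -1$ ($H{\left(M \right)} = - (1 + M) + M = \left(-1 - M\right) + M = -1$)
$z{\left(d \right)} = \frac{d \left(-3 + d\right)}{-5 + d}$ ($z{\left(d \right)} = \frac{-3 + d}{-5 + d} d = \frac{d \left(-3 + d\right)}{-5 + d}$)
$K = - \frac{2}{27}$ ($K = \frac{\left(-1\right) \frac{1}{-5 - 1} \left(-3 - 1\right)}{3^{2}} = \frac{\left(-1\right) \frac{1}{-6} \left(-4\right)}{9} = \left(-1\right) \left(- \frac{1}{6}\right) \left(-4\right) \frac{1}{9} = \left(- \frac{2}{3}\right) \frac{1}{9} = - \frac{2}{27} \approx -0.074074$)
$K^{3} = \left(- \frac{2}{27}\right)^{3} = - \frac{8}{19683}$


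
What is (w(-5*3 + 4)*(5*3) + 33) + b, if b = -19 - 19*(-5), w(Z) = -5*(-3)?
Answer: 334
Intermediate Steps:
w(Z) = 15
b = 76 (b = -19 + 95 = 76)
(w(-5*3 + 4)*(5*3) + 33) + b = (15*(5*3) + 33) + 76 = (15*15 + 33) + 76 = (225 + 33) + 76 = 258 + 76 = 334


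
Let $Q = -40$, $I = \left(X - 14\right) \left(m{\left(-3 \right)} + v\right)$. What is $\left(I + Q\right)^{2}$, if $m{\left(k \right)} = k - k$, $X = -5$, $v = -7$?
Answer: $8649$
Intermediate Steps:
$m{\left(k \right)} = 0$
$I = 133$ ($I = \left(-5 - 14\right) \left(0 - 7\right) = \left(-19\right) \left(-7\right) = 133$)
$\left(I + Q\right)^{2} = \left(133 - 40\right)^{2} = 93^{2} = 8649$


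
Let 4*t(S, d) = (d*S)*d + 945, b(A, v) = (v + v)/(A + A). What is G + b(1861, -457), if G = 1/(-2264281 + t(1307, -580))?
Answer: -196792702353/801381253681 ≈ -0.24557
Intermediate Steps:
b(A, v) = v/A (b(A, v) = (2*v)/((2*A)) = (2*v)*(1/(2*A)) = v/A)
t(S, d) = 945/4 + S*d²/4 (t(S, d) = ((d*S)*d + 945)/4 = ((S*d)*d + 945)/4 = (S*d² + 945)/4 = (945 + S*d²)/4 = 945/4 + S*d²/4)
G = 4/430618621 (G = 1/(-2264281 + (945/4 + (¼)*1307*(-580)²)) = 1/(-2264281 + (945/4 + (¼)*1307*336400)) = 1/(-2264281 + (945/4 + 109918700)) = 1/(-2264281 + 439675745/4) = 1/(430618621/4) = 4/430618621 ≈ 9.2890e-9)
G + b(1861, -457) = 4/430618621 - 457/1861 = -196792702353/801381253681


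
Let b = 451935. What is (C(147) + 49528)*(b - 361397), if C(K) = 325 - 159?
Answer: 4499195372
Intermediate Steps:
C(K) = 166
(C(147) + 49528)*(b - 361397) = (166 + 49528)*(451935 - 361397) = 49694*90538 = 4499195372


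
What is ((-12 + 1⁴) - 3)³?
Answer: -2744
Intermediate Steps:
((-12 + 1⁴) - 3)³ = ((-12 + 1) - 3)³ = (-11 - 3)³ = (-14)³ = -2744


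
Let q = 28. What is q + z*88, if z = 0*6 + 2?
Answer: 204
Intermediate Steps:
z = 2 (z = 0 + 2 = 2)
q + z*88 = 28 + 2*88 = 28 + 176 = 204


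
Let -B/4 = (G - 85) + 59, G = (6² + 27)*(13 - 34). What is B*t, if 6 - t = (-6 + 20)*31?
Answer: -2309488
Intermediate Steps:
G = -1323 (G = (36 + 27)*(-21) = 63*(-21) = -1323)
t = -428 (t = 6 - (-6 + 20)*31 = 6 - 14*31 = 6 - 1*434 = 6 - 434 = -428)
B = 5396 (B = -4*((-1323 - 85) + 59) = -4*(-1408 + 59) = -4*(-1349) = 5396)
B*t = 5396*(-428) = -2309488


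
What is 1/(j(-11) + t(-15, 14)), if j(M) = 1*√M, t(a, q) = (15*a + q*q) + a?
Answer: -4/177 - I*√11/1947 ≈ -0.022599 - 0.0017035*I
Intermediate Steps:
t(a, q) = q² + 16*a (t(a, q) = (15*a + q²) + a = (q² + 15*a) + a = q² + 16*a)
j(M) = √M
1/(j(-11) + t(-15, 14)) = 1/(√(-11) + (14² + 16*(-15))) = 1/(I*√11 + (196 - 240)) = 1/(I*√11 - 44) = 1/(-44 + I*√11)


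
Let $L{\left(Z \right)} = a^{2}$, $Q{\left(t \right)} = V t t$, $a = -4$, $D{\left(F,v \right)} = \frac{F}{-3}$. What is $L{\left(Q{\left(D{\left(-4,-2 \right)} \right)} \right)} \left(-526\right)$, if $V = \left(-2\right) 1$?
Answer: $-8416$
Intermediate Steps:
$D{\left(F,v \right)} = - \frac{F}{3}$ ($D{\left(F,v \right)} = F \left(- \frac{1}{3}\right) = - \frac{F}{3}$)
$V = -2$
$Q{\left(t \right)} = - 2 t^{2}$ ($Q{\left(t \right)} = - 2 t t = - 2 t^{2}$)
$L{\left(Z \right)} = 16$ ($L{\left(Z \right)} = \left(-4\right)^{2} = 16$)
$L{\left(Q{\left(D{\left(-4,-2 \right)} \right)} \right)} \left(-526\right) = 16 \left(-526\right) = -8416$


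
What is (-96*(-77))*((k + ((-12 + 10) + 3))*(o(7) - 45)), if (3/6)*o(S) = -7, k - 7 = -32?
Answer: 10467072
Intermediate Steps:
k = -25 (k = 7 - 32 = -25)
o(S) = -14 (o(S) = 2*(-7) = -14)
(-96*(-77))*((k + ((-12 + 10) + 3))*(o(7) - 45)) = (-96*(-77))*((-25 + ((-12 + 10) + 3))*(-14 - 45)) = 7392*((-25 + (-2 + 3))*(-59)) = 7392*((-25 + 1)*(-59)) = 7392*(-24*(-59)) = 7392*1416 = 10467072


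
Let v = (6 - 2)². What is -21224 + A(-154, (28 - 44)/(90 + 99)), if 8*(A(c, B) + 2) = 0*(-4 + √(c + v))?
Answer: -21226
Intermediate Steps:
v = 16 (v = 4² = 16)
A(c, B) = -2 (A(c, B) = -2 + (0*(-4 + √(c + 16)))/8 = -2 + (0*(-4 + √(16 + c)))/8 = -2 + (⅛)*0 = -2 + 0 = -2)
-21224 + A(-154, (28 - 44)/(90 + 99)) = -21224 - 2 = -21226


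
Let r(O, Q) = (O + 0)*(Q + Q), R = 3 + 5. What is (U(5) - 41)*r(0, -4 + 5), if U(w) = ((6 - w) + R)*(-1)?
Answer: 0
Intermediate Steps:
R = 8
r(O, Q) = 2*O*Q (r(O, Q) = O*(2*Q) = 2*O*Q)
U(w) = -14 + w (U(w) = ((6 - w) + 8)*(-1) = (14 - w)*(-1) = -14 + w)
(U(5) - 41)*r(0, -4 + 5) = ((-14 + 5) - 41)*(2*0*(-4 + 5)) = (-9 - 41)*(2*0*1) = -50*0 = 0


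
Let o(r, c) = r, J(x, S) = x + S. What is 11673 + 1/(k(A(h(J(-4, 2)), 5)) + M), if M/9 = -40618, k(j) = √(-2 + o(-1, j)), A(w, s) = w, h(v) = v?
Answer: 519976025498823/44545191949 - I*√3/133635575847 ≈ 11673.0 - 1.2961e-11*I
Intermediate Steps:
J(x, S) = S + x
k(j) = I*√3 (k(j) = √(-2 - 1) = √(-3) = I*√3)
M = -365562 (M = 9*(-40618) = -365562)
11673 + 1/(k(A(h(J(-4, 2)), 5)) + M) = 11673 + 1/(I*√3 - 365562) = 11673 + 1/(-365562 + I*√3)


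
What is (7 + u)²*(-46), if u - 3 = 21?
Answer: -44206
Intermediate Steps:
u = 24 (u = 3 + 21 = 24)
(7 + u)²*(-46) = (7 + 24)²*(-46) = 31²*(-46) = 961*(-46) = -44206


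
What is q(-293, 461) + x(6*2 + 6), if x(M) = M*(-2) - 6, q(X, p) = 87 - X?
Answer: 338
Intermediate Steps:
x(M) = -6 - 2*M (x(M) = -2*M - 6 = -6 - 2*M)
q(-293, 461) + x(6*2 + 6) = (87 - 1*(-293)) + (-6 - 2*(6*2 + 6)) = (87 + 293) + (-6 - 2*(12 + 6)) = 380 + (-6 - 2*18) = 380 + (-6 - 36) = 380 - 42 = 338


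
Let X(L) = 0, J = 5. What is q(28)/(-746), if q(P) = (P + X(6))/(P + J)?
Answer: -14/12309 ≈ -0.0011374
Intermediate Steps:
q(P) = P/(5 + P) (q(P) = (P + 0)/(P + 5) = P/(5 + P))
q(28)/(-746) = (28/(5 + 28))/(-746) = (28/33)*(-1/746) = -14/12309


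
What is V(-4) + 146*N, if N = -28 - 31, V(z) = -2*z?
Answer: -8606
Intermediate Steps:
N = -59
V(-4) + 146*N = -2*(-4) + 146*(-59) = 8 - 8614 = -8606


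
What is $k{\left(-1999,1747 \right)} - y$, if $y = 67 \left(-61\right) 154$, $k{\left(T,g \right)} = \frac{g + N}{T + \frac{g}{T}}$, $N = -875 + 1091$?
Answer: $\frac{2516170671667}{3997748} \approx 6.294 \cdot 10^{5}$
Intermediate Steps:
$N = 216$
$k{\left(T,g \right)} = \frac{216 + g}{T + \frac{g}{T}}$ ($k{\left(T,g \right)} = \frac{g + 216}{T + \frac{g}{T}} = \frac{216 + g}{T + \frac{g}{T}}$)
$y = -629398$ ($y = \left(-4087\right) 154 = -629398$)
$k{\left(-1999,1747 \right)} - y = - \frac{1999 \left(216 + 1747\right)}{1747 + \left(-1999\right)^{2}} - -629398 = \left(-1999\right) \frac{1}{1747 + 3996001} \cdot 1963 + 629398 = \left(-1999\right) \frac{1}{3997748} \cdot 1963 + 629398 = - \frac{3924037}{3997748} + 629398 = \frac{2516170671667}{3997748}$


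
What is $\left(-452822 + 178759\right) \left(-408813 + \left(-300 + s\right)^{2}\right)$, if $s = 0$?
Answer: $87374847219$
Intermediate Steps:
$\left(-452822 + 178759\right) \left(-408813 + \left(-300 + s\right)^{2}\right) = \left(-452822 + 178759\right) \left(-408813 + \left(-300 + 0\right)^{2}\right) = - 274063 \left(-408813 + \left(-300\right)^{2}\right) = - 274063 \left(-408813 + 90000\right) = \left(-274063\right) \left(-318813\right) = 87374847219$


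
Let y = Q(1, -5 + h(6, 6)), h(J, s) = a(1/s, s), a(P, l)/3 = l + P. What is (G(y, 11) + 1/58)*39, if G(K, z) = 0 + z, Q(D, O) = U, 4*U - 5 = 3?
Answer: 24921/58 ≈ 429.67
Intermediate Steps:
a(P, l) = 3*P + 3*l (a(P, l) = 3*(l + P) = 3*(P + l) = 3*P + 3*l)
U = 2 (U = 5/4 + (¼)*3 = 5/4 + ¾ = 2)
h(J, s) = 3*s + 3/s (h(J, s) = 3/s + 3*s = 3*s + 3/s)
Q(D, O) = 2
y = 2
G(K, z) = z
(G(y, 11) + 1/58)*39 = (11 + 1/58)*39 = (639/58)*39 = 24921/58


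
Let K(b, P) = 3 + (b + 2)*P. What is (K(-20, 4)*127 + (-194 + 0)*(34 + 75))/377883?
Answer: -2719/34353 ≈ -0.079149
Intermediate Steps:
K(b, P) = 3 + P*(2 + b) (K(b, P) = 3 + (2 + b)*P = 3 + P*(2 + b))
(K(-20, 4)*127 + (-194 + 0)*(34 + 75))/377883 = ((3 + 2*4 + 4*(-20))*127 + (-194 + 0)*(34 + 75))/377883 = ((3 + 8 - 80)*127 - 194*109)*(1/377883) = (-69*127 - 21146)*(1/377883) = (-8763 - 21146)*(1/377883) = -29909*1/377883 = -2719/34353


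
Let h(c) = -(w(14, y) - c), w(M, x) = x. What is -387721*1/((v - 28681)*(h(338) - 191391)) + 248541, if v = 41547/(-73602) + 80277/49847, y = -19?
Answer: 92517106760752525176478/372240824600749399 ≈ 2.4854e+5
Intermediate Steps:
h(c) = 19 + c (h(c) = -(-19 - c) = 19 + c)
v = 1279184815/1222946298 (v = 41547*(-1/73602) + 80277*(1/49847) = -13849/24534 + 80277/49847 = 1279184815/1222946298 ≈ 1.0460)
-387721*1/((v - 28681)*(h(338) - 191391)) + 248541 = -387721*1/((1279184815/1222946298 - 28681)*((19 + 338) - 191391)) + 248541 = -387721*(-1222946298/(35074043588123*(357 - 191391))) + 248541 = -387721/((-191034*(-35074043588123/1222946298))) + 248541 = -387721/372240824600749399/67941461 + 248541 = -387721*67941461/372240824600749399 + 248541 = -26342331200381/372240824600749399 + 248541 = 92517106760752525176478/372240824600749399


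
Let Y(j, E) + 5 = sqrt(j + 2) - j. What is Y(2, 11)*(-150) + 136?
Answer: 886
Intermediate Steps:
Y(j, E) = -5 + sqrt(2 + j) - j (Y(j, E) = -5 + (sqrt(j + 2) - j) = -5 + (sqrt(2 + j) - j) = -5 + sqrt(2 + j) - j)
Y(2, 11)*(-150) + 136 = (-5 + sqrt(2 + 2) - 1*2)*(-150) + 136 = (-5 + sqrt(4) - 2)*(-150) + 136 = (-5 + 2 - 2)*(-150) + 136 = -5*(-150) + 136 = 750 + 136 = 886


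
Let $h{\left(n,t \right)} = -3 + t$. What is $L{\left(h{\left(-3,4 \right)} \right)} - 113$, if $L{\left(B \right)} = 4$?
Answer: $-109$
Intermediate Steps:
$L{\left(h{\left(-3,4 \right)} \right)} - 113 = 4 - 113 = -109$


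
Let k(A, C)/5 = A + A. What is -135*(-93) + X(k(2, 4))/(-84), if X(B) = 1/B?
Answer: 21092399/1680 ≈ 12555.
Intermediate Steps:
k(A, C) = 10*A (k(A, C) = 5*(A + A) = 5*(2*A) = 10*A)
-135*(-93) + X(k(2, 4))/(-84) = -135*(-93) + 1/((10*2)*(-84)) = 12555 - 1/84/20 = 12555 + (1/20)*(-1/84) = 12555 - 1/1680 = 21092399/1680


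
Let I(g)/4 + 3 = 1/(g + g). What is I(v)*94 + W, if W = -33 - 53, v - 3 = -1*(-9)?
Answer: -3595/3 ≈ -1198.3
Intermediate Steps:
v = 12 (v = 3 - 1*(-9) = 3 + 9 = 12)
I(g) = -12 + 2/g (I(g) = -12 + 4/(g + g) = -12 + 4/((2*g)) = -12 + 4*(1/(2*g)) = -12 + 2/g)
W = -86
I(v)*94 + W = (-12 + 2/12)*94 - 86 = (-12 + 2*(1/12))*94 - 86 = (-12 + ⅙)*94 - 86 = -71/6*94 - 86 = -3337/3 - 86 = -3595/3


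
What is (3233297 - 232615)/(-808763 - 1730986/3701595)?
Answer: -11107309487790/2993714807971 ≈ -3.7102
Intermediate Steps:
(3233297 - 232615)/(-808763 - 1730986/3701595) = 3000682/(-808763 - 1730986*1/3701595) = 3000682/(-808763 - 1730986/3701595) = 3000682/(-2993714807971/3701595) = 3000682*(-3701595/2993714807971) = -11107309487790/2993714807971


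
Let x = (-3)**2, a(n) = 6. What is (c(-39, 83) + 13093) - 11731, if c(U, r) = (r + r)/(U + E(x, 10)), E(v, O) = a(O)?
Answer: 44780/33 ≈ 1357.0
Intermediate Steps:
x = 9
E(v, O) = 6
c(U, r) = 2*r/(6 + U) (c(U, r) = (r + r)/(U + 6) = (2*r)/(6 + U) = 2*r/(6 + U))
(c(-39, 83) + 13093) - 11731 = (2*83/(6 - 39) + 13093) - 11731 = (2*83/(-33) + 13093) - 11731 = (2*83*(-1/33) + 13093) - 11731 = (-166/33 + 13093) - 11731 = 431903/33 - 11731 = 44780/33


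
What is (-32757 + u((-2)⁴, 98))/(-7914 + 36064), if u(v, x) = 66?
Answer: -32691/28150 ≈ -1.1613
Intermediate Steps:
(-32757 + u((-2)⁴, 98))/(-7914 + 36064) = (-32757 + 66)/(-7914 + 36064) = -32691/28150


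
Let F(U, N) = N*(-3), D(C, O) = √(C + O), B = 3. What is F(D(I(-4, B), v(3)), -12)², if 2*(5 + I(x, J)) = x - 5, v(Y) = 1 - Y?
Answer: 1296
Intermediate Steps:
I(x, J) = -15/2 + x/2 (I(x, J) = -5 + (x - 5)/2 = -5 + (-5 + x)/2 = -5 + (-5/2 + x/2) = -15/2 + x/2)
F(U, N) = -3*N
F(D(I(-4, B), v(3)), -12)² = (-3*(-12))² = 36² = 1296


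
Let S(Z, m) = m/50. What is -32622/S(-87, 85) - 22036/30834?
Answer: -5029521046/262089 ≈ -19190.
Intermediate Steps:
S(Z, m) = m/50 (S(Z, m) = m*(1/50) = m/50)
-32622/S(-87, 85) - 22036/30834 = -32622/((1/50)*85) - 22036/30834 = -32622/17/10 - 22036*1/30834 = -32622*10/17 - 11018/15417 = -326220/17 - 11018/15417 = -5029521046/262089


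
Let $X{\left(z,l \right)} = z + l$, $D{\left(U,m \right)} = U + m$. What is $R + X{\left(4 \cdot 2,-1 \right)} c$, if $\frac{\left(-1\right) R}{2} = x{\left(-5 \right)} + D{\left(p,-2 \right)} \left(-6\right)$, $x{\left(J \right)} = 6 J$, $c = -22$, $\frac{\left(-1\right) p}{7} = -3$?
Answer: $134$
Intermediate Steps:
$p = 21$ ($p = \left(-7\right) \left(-3\right) = 21$)
$X{\left(z,l \right)} = l + z$
$R = 288$ ($R = - 2 \left(6 \left(-5\right) + \left(21 - 2\right) \left(-6\right)\right) = - 2 \left(-30 + 19 \left(-6\right)\right) = - 2 \left(-30 - 114\right) = \left(-2\right) \left(-144\right) = 288$)
$R + X{\left(4 \cdot 2,-1 \right)} c = 288 + \left(-1 + 4 \cdot 2\right) \left(-22\right) = 288 + \left(-1 + 8\right) \left(-22\right) = 288 + 7 \left(-22\right) = 288 - 154 = 134$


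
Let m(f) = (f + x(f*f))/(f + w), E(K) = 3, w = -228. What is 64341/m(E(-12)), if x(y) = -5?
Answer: 14476725/2 ≈ 7.2384e+6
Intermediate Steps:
m(f) = (-5 + f)/(-228 + f) (m(f) = (f - 5)/(f - 228) = (-5 + f)/(-228 + f))
64341/m(E(-12)) = 64341/(((-5 + 3)/(-228 + 3))) = 64341/((-2/(-225))) = 64341/((-1/225*(-2))) = 64341/(2/225) = 64341*(225/2) = 14476725/2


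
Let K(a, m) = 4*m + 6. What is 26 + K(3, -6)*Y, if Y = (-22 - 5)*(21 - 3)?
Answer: 8774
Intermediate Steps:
K(a, m) = 6 + 4*m
Y = -486 (Y = -27*18 = -486)
26 + K(3, -6)*Y = 26 + (6 + 4*(-6))*(-486) = 26 + (6 - 24)*(-486) = 26 - 18*(-486) = 26 + 8748 = 8774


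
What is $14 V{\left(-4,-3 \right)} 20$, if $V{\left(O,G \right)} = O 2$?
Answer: $-2240$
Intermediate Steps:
$V{\left(O,G \right)} = 2 O$
$14 V{\left(-4,-3 \right)} 20 = 14 \cdot 2 \left(-4\right) 20 = 14 \left(-8\right) 20 = \left(-112\right) 20 = -2240$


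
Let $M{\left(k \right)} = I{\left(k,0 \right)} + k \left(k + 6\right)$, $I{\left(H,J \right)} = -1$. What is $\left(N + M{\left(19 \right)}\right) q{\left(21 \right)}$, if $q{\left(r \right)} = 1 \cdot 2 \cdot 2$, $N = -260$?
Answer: $856$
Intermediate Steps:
$M{\left(k \right)} = -1 + k \left(6 + k\right)$ ($M{\left(k \right)} = -1 + k \left(k + 6\right) = -1 + k \left(6 + k\right)$)
$q{\left(r \right)} = 4$ ($q{\left(r \right)} = 2 \cdot 2 = 4$)
$\left(N + M{\left(19 \right)}\right) q{\left(21 \right)} = \left(-260 + \left(-1 + 19^{2} + 6 \cdot 19\right)\right) 4 = \left(-260 + \left(-1 + 361 + 114\right)\right) 4 = \left(-260 + 474\right) 4 = 214 \cdot 4 = 856$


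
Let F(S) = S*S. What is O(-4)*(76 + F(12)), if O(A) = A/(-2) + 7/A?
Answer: 55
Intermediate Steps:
F(S) = S**2
O(A) = 7/A - A/2 (O(A) = A*(-1/2) + 7/A = -A/2 + 7/A = 7/A - A/2)
O(-4)*(76 + F(12)) = (7/(-4) - 1/2*(-4))*(76 + 12**2) = (7*(-1/4) + 2)*(76 + 144) = (-7/4 + 2)*220 = (1/4)*220 = 55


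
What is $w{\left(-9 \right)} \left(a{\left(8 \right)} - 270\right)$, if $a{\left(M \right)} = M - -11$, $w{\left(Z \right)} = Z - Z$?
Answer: $0$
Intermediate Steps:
$w{\left(Z \right)} = 0$
$a{\left(M \right)} = 11 + M$ ($a{\left(M \right)} = M + 11 = 11 + M$)
$w{\left(-9 \right)} \left(a{\left(8 \right)} - 270\right) = 0 \left(\left(11 + 8\right) - 270\right) = 0 \left(19 - 270\right) = 0 \left(-251\right) = 0$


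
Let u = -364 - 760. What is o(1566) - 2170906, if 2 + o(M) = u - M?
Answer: -2173598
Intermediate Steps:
u = -1124
o(M) = -1126 - M (o(M) = -2 + (-1124 - M) = -1126 - M)
o(1566) - 2170906 = (-1126 - 1*1566) - 2170906 = (-1126 - 1566) - 2170906 = -2692 - 2170906 = -2173598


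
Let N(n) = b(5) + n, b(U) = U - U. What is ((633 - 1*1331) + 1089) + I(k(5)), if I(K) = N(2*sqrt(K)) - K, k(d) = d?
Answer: 386 + 2*sqrt(5) ≈ 390.47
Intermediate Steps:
b(U) = 0
N(n) = n (N(n) = 0 + n = n)
I(K) = -K + 2*sqrt(K) (I(K) = 2*sqrt(K) - K = -K + 2*sqrt(K))
((633 - 1*1331) + 1089) + I(k(5)) = ((633 - 1*1331) + 1089) + (-1*5 + 2*sqrt(5)) = ((633 - 1331) + 1089) + (-5 + 2*sqrt(5)) = (-698 + 1089) + (-5 + 2*sqrt(5)) = 391 + (-5 + 2*sqrt(5)) = 386 + 2*sqrt(5)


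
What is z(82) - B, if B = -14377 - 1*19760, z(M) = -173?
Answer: 33964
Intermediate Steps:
B = -34137 (B = -14377 - 19760 = -34137)
z(82) - B = -173 - 1*(-34137) = -173 + 34137 = 33964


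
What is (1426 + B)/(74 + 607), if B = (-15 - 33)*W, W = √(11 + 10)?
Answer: 1426/681 - 16*√21/227 ≈ 1.7710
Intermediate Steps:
W = √21 ≈ 4.5826
B = -48*√21 (B = (-15 - 33)*√21 = -48*√21 ≈ -219.96)
(1426 + B)/(74 + 607) = (1426 - 48*√21)/(74 + 607) = (1426 - 48*√21)/681 = (1426 - 48*√21)*(1/681) = 1426/681 - 16*√21/227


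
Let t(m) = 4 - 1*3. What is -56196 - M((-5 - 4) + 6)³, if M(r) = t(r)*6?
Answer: -56412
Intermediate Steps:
t(m) = 1 (t(m) = 4 - 3 = 1)
M(r) = 6 (M(r) = 1*6 = 6)
-56196 - M((-5 - 4) + 6)³ = -56196 - 1*6³ = -56196 - 1*216 = -56196 - 216 = -56412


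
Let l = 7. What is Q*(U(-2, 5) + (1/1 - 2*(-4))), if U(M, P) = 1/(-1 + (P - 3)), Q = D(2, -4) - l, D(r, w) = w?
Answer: -110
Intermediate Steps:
Q = -11 (Q = -4 - 1*7 = -4 - 7 = -11)
U(M, P) = 1/(-4 + P) (U(M, P) = 1/(-1 + (-3 + P)) = 1/(-4 + P))
Q*(U(-2, 5) + (1/1 - 2*(-4))) = -11*(1/(-4 + 5) + (1/1 - 2*(-4))) = -11*(1/1 + (1 + 8)) = -11*(1 + 9) = -11*10 = -110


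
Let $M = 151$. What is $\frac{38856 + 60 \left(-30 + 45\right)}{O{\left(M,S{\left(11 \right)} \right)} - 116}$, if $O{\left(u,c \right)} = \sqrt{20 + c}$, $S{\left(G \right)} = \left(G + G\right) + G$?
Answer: $- \frac{4611696}{13403} - \frac{39756 \sqrt{53}}{13403} \approx -365.67$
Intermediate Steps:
$S{\left(G \right)} = 3 G$ ($S{\left(G \right)} = 2 G + G = 3 G$)
$\frac{38856 + 60 \left(-30 + 45\right)}{O{\left(M,S{\left(11 \right)} \right)} - 116} = \frac{38856 + 60 \left(-30 + 45\right)}{\sqrt{20 + 3 \cdot 11} - 116} = \frac{38856 + 60 \cdot 15}{\sqrt{20 + 33} - 116} = \frac{38856 + 900}{\sqrt{53} - 116} = \frac{39756}{-116 + \sqrt{53}}$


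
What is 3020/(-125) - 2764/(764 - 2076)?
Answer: -180837/8200 ≈ -22.053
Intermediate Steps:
3020/(-125) - 2764/(764 - 2076) = 3020*(-1/125) - 2764/(-1312) = -604/25 - 2764*(-1/1312) = -604/25 + 691/328 = -180837/8200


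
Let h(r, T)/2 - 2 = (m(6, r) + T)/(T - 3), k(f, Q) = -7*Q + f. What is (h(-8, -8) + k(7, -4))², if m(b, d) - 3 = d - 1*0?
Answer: 207025/121 ≈ 1711.0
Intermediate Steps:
m(b, d) = 3 + d (m(b, d) = 3 + (d - 1*0) = 3 + (d + 0) = 3 + d)
k(f, Q) = f - 7*Q
h(r, T) = 4 + 2*(3 + T + r)/(-3 + T) (h(r, T) = 4 + 2*(((3 + r) + T)/(T - 3)) = 4 + 2*((3 + T + r)/(-3 + T)) = 4 + 2*(3 + T + r)/(-3 + T))
(h(-8, -8) + k(7, -4))² = (2*(-3 - 8 + 3*(-8))/(-3 - 8) + (7 - 7*(-4)))² = (2*(-3 - 8 - 24)/(-11) + (7 + 28))² = (2*(-1/11)*(-35) + 35)² = (70/11 + 35)² = (455/11)² = 207025/121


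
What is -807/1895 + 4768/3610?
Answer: 612209/684095 ≈ 0.89492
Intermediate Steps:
-807/1895 + 4768/3610 = -807*1/1895 + 4768*(1/3610) = -807/1895 + 2384/1805 = 612209/684095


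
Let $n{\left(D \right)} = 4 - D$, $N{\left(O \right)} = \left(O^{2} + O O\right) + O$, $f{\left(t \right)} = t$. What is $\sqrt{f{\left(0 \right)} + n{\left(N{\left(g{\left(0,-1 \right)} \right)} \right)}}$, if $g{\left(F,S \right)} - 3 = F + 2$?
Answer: $i \sqrt{51} \approx 7.1414 i$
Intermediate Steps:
$g{\left(F,S \right)} = 5 + F$ ($g{\left(F,S \right)} = 3 + \left(F + 2\right) = 3 + \left(2 + F\right) = 5 + F$)
$N{\left(O \right)} = O + 2 O^{2}$ ($N{\left(O \right)} = \left(O^{2} + O^{2}\right) + O = 2 O^{2} + O = O + 2 O^{2}$)
$\sqrt{f{\left(0 \right)} + n{\left(N{\left(g{\left(0,-1 \right)} \right)} \right)}} = \sqrt{0 + \left(4 - \left(5 + 0\right) \left(1 + 2 \left(5 + 0\right)\right)\right)} = \sqrt{0 + \left(4 - 5 \left(1 + 2 \cdot 5\right)\right)} = \sqrt{0 + \left(4 - 5 \left(1 + 10\right)\right)} = \sqrt{0 + \left(4 - 5 \cdot 11\right)} = \sqrt{0 + \left(4 - 55\right)} = \sqrt{0 - 51} = \sqrt{-51} = i \sqrt{51}$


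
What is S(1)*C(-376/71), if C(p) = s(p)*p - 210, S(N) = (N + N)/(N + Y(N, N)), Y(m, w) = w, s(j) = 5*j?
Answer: -351730/5041 ≈ -69.774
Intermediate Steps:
S(N) = 1 (S(N) = (N + N)/(N + N) = (2*N)/((2*N)) = (2*N)*(1/(2*N)) = 1)
C(p) = -210 + 5*p**2 (C(p) = (5*p)*p - 210 = 5*p**2 - 210 = -210 + 5*p**2)
S(1)*C(-376/71) = 1*(-210 + 5*(-376/71)**2) = 1*(-210 + 5*(141376/5041)) = 1*(-210 + 706880/5041) = 1*(-351730/5041) = -351730/5041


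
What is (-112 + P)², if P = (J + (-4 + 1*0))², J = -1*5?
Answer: 961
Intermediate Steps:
J = -5
P = 81 (P = (-5 + (-4 + 1*0))² = (-5 + (-4 + 0))² = (-5 - 4)² = (-9)² = 81)
(-112 + P)² = (-112 + 81)² = (-31)² = 961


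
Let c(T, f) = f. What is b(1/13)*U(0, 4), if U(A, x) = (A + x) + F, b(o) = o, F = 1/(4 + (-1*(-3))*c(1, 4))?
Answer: 5/16 ≈ 0.31250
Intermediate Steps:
F = 1/16 (F = 1/(4 - 1*(-3)*4) = 1/(4 + 3*4) = 1/(4 + 12) = 1/16 ≈ 0.062500)
U(A, x) = 1/16 + A + x (U(A, x) = (A + x) + 1/16 = 1/16 + A + x)
b(1/13)*U(0, 4) = (1/16 + 0 + 4)/13 = (1/13)*(65/16) = 5/16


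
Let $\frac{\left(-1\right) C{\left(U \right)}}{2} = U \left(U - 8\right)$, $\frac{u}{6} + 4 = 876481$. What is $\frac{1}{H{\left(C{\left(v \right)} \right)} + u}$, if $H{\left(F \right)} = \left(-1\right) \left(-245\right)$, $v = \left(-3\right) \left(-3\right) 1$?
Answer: $\frac{1}{5259107} \approx 1.9015 \cdot 10^{-7}$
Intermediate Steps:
$v = 9$ ($v = 9 \cdot 1 = 9$)
$u = 5258862$ ($u = -24 + 6 \cdot 876481 = -24 + 5258886 = 5258862$)
$C{\left(U \right)} = - 2 U \left(-8 + U\right)$ ($C{\left(U \right)} = - 2 U \left(U - 8\right) = - 2 U \left(-8 + U\right)$)
$H{\left(F \right)} = 245$
$\frac{1}{H{\left(C{\left(v \right)} \right)} + u} = \frac{1}{245 + 5258862} = \frac{1}{5259107}$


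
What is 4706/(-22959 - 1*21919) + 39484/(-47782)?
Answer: -499206261/536090149 ≈ -0.93120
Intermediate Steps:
4706/(-22959 - 1*21919) + 39484/(-47782) = 4706/(-22959 - 21919) + 39484*(-1/47782) = 4706/(-44878) - 19742/23891 = 4706*(-1/44878) - 19742/23891 = -2353/22439 - 19742/23891 = -499206261/536090149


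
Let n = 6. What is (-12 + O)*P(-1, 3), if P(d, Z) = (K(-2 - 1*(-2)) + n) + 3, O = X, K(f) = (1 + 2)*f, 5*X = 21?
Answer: -351/5 ≈ -70.200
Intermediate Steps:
X = 21/5 (X = (⅕)*21 = 21/5 ≈ 4.2000)
K(f) = 3*f
O = 21/5 ≈ 4.2000
P(d, Z) = 9 (P(d, Z) = (3*(-2 - 1*(-2)) + 6) + 3 = (3*(-2 + 2) + 6) + 3 = (3*0 + 6) + 3 = (0 + 6) + 3 = 6 + 3 = 9)
(-12 + O)*P(-1, 3) = (-12 + 21/5)*9 = -39/5*9 = -351/5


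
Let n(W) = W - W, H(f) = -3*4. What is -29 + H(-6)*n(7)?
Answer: -29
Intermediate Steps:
H(f) = -12
n(W) = 0
-29 + H(-6)*n(7) = -29 - 12*0 = -29 + 0 = -29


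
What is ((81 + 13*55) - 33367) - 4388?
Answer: -36959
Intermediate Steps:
((81 + 13*55) - 33367) - 4388 = ((81 + 715) - 33367) - 4388 = (796 - 33367) - 4388 = -32571 - 4388 = -36959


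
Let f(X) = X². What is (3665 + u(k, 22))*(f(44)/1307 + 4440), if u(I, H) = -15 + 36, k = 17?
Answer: 21397288976/1307 ≈ 1.6371e+7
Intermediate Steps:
u(I, H) = 21
(3665 + u(k, 22))*(f(44)/1307 + 4440) = (3665 + 21)*(44²/1307 + 4440) = 3686*(1936*(1/1307) + 4440) = 3686*(1936/1307 + 4440) = 3686*(5805016/1307) = 21397288976/1307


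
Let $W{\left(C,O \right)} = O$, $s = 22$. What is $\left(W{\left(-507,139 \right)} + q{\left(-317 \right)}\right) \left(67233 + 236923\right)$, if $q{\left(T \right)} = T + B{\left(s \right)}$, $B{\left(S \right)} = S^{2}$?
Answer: $93071736$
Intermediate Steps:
$q{\left(T \right)} = 484 + T$ ($q{\left(T \right)} = T + 22^{2} = T + 484 = 484 + T$)
$\left(W{\left(-507,139 \right)} + q{\left(-317 \right)}\right) \left(67233 + 236923\right) = \left(139 + \left(484 - 317\right)\right) \left(67233 + 236923\right) = \left(139 + 167\right) 304156 = 306 \cdot 304156 = 93071736$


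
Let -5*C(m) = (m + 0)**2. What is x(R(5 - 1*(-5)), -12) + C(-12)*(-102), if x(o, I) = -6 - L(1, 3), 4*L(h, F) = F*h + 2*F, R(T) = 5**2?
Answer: 58587/20 ≈ 2929.4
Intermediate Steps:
R(T) = 25
L(h, F) = F/2 + F*h/4 (L(h, F) = (F*h + 2*F)/4 = (2*F + F*h)/4 = F/2 + F*h/4)
x(o, I) = -33/4 (x(o, I) = -6 - 3*(2 + 1)/4 = -6 - 3*3/4 = -6 - 1*9/4 = -6 - 9/4 = -33/4)
C(m) = -m**2/5 (C(m) = -(m + 0)**2/5 = -m**2/5)
x(R(5 - 1*(-5)), -12) + C(-12)*(-102) = -33/4 - 1/5*(-12)**2*(-102) = -33/4 - 1/5*144*(-102) = -33/4 - 144/5*(-102) = -33/4 + 14688/5 = 58587/20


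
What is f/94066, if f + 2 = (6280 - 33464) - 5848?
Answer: -16517/47033 ≈ -0.35118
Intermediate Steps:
f = -33034 (f = -2 + ((6280 - 33464) - 5848) = -2 + (-27184 - 5848) = -2 - 33032 = -33034)
f/94066 = -33034/94066 = -33034*1/94066 = -16517/47033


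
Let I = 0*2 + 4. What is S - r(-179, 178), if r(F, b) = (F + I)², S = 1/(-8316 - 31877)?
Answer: -1230910626/40193 ≈ -30625.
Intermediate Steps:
I = 4 (I = 0 + 4 = 4)
S = -1/40193 (S = 1/(-40193) = -1/40193 ≈ -2.4880e-5)
r(F, b) = (4 + F)² (r(F, b) = (F + 4)² = (4 + F)²)
S - r(-179, 178) = -1/40193 - (4 - 179)² = -1/40193 - 1*(-175)² = -1/40193 - 1*30625 = -1/40193 - 30625 = -1230910626/40193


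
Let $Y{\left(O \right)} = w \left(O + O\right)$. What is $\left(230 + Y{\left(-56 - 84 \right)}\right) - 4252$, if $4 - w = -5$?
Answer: $-6542$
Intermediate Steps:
$w = 9$ ($w = 4 - -5 = 4 + 5 = 9$)
$Y{\left(O \right)} = 18 O$ ($Y{\left(O \right)} = 9 \left(O + O\right) = 9 \cdot 2 O = 18 O$)
$\left(230 + Y{\left(-56 - 84 \right)}\right) - 4252 = \left(230 + 18 \left(-56 - 84\right)\right) - 4252 = \left(230 + 18 \left(-140\right)\right) - 4252 = \left(230 - 2520\right) - 4252 = -2290 - 4252 = -6542$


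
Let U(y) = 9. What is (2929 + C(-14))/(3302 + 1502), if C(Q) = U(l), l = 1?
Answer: 1469/2402 ≈ 0.61157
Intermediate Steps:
C(Q) = 9
(2929 + C(-14))/(3302 + 1502) = (2929 + 9)/(3302 + 1502) = 2938/4804 = 2938*(1/4804) = 1469/2402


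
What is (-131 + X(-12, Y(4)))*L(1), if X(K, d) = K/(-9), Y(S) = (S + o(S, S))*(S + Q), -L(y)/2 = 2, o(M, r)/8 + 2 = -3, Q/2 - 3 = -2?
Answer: 1556/3 ≈ 518.67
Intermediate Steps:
Q = 2 (Q = 6 + 2*(-2) = 6 - 4 = 2)
o(M, r) = -40 (o(M, r) = -16 + 8*(-3) = -16 - 24 = -40)
L(y) = -4 (L(y) = -2*2 = -4)
Y(S) = (-40 + S)*(2 + S) (Y(S) = (S - 40)*(S + 2) = (-40 + S)*(2 + S))
X(K, d) = -K/9 (X(K, d) = K*(-1/9) = -K/9)
(-131 + X(-12, Y(4)))*L(1) = (-131 - 1/9*(-12))*(-4) = (-131 + 4/3)*(-4) = -389/3*(-4) = 1556/3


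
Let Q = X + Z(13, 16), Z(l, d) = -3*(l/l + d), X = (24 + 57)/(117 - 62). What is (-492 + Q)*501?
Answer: -14921784/55 ≈ -2.7131e+5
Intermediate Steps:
X = 81/55 ≈ 1.4727
Z(l, d) = -3 - 3*d (Z(l, d) = -3*(1 + d) = -3 - 3*d)
Q = -2724/55 (Q = 81/55 + (-3 - 3*16) = 81/55 + (-3 - 48) = 81/55 - 51 = -2724/55 ≈ -49.527)
(-492 + Q)*501 = (-492 - 2724/55)*501 = -29784/55*501 = -14921784/55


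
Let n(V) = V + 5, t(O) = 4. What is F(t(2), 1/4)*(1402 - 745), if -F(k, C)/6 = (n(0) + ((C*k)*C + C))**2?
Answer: -238491/2 ≈ -1.1925e+5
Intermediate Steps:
n(V) = 5 + V
F(k, C) = -6*(5 + C + k*C**2)**2 (F(k, C) = -6*((5 + 0) + ((C*k)*C + C))**2 = -6*(5 + (k*C**2 + C))**2 = -6*(5 + (C + k*C**2))**2 = -6*(5 + C + k*C**2)**2)
F(t(2), 1/4)*(1402 - 745) = (-6*(5 + 1/4 + 4*(1/4)**2)**2)*(1402 - 745) = -6*(5 + 1/4 + 4*(1/4)**2)**2*657 = -6*(5 + 1/4 + 4*(1/16))**2*657 = -6*(5 + 1/4 + 1/4)**2*657 = -6*(11/2)**2*657 = -6*121/4*657 = -363/2*657 = -238491/2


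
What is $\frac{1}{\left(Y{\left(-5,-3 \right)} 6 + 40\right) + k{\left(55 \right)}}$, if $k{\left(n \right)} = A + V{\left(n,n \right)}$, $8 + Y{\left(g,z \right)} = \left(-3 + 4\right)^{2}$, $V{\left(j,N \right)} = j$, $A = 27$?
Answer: $\frac{1}{80} \approx 0.0125$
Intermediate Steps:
$Y{\left(g,z \right)} = -7$ ($Y{\left(g,z \right)} = -8 + \left(-3 + 4\right)^{2} = -8 + 1^{2} = -8 + 1 = -7$)
$k{\left(n \right)} = 27 + n$
$\frac{1}{\left(Y{\left(-5,-3 \right)} 6 + 40\right) + k{\left(55 \right)}} = \frac{1}{\left(\left(-7\right) 6 + 40\right) + \left(27 + 55\right)} = \frac{1}{\left(-42 + 40\right) + 82} = \frac{1}{-2 + 82} = \frac{1}{80}$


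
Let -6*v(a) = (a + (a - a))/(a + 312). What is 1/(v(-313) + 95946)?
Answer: 6/575363 ≈ 1.0428e-5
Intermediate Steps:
v(a) = -a/(6*(312 + a)) (v(a) = -(a + (a - a))/(6*(a + 312)) = -(a + 0)/(6*(312 + a)) = -a/(6*(312 + a)))
1/(v(-313) + 95946) = 1/(-1*(-313)/(1872 + 6*(-313)) + 95946) = 1/(-1*(-313)/(1872 - 1878) + 95946) = 1/(-1*(-313)/(-6) + 95946) = 1/(-1*(-313)*(-⅙) + 95946) = 1/(-313/6 + 95946) = 1/(575363/6) = 6/575363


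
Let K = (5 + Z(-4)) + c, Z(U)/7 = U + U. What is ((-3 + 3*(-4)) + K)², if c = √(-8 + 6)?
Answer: (66 - I*√2)² ≈ 4354.0 - 186.68*I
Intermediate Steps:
Z(U) = 14*U (Z(U) = 7*(U + U) = 7*(2*U) = 14*U)
c = I*√2 (c = √(-2) = I*√2 ≈ 1.4142*I)
K = -51 + I*√2 (K = (5 + 14*(-4)) + I*√2 = (5 - 56) + I*√2 = -51 + I*√2 ≈ -51.0 + 1.4142*I)
((-3 + 3*(-4)) + K)² = ((-3 + 3*(-4)) + (-51 + I*√2))² = ((-3 - 12) + (-51 + I*√2))² = (-15 + (-51 + I*√2))² = (-66 + I*√2)²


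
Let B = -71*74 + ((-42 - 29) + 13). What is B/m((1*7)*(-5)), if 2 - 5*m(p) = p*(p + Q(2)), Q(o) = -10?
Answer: 26560/1573 ≈ 16.885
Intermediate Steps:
m(p) = ⅖ - p*(-10 + p)/5 (m(p) = ⅖ - p*(p - 10)/5 = ⅖ - p*(-10 + p)/5)
B = -5312 (B = -5254 + (-71 + 13) = -5254 - 58 = -5312)
B/m((1*7)*(-5)) = -5312/(⅖ + 2*((1*7)*(-5)) - ((1*7)*(-5))²/5) = -5312/(⅖ + 2*(7*(-5)) - (7*(-5))²/5) = -5312/(⅖ + 2*(-35) - ⅕*(-35)²) = -5312/(⅖ - 70 - ⅕*1225) = -5312/(⅖ - 70 - 245) = -5312/(-1573/5) = -5312*(-5/1573) = 26560/1573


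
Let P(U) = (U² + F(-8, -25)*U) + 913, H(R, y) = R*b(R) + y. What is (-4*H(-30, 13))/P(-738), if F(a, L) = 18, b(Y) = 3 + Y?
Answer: -3292/532273 ≈ -0.0061848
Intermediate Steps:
H(R, y) = y + R*(3 + R) (H(R, y) = R*(3 + R) + y = y + R*(3 + R))
P(U) = 913 + U² + 18*U (P(U) = (U² + 18*U) + 913 = 913 + U² + 18*U)
(-4*H(-30, 13))/P(-738) = (-4*(13 - 30*(3 - 30)))/(913 + (-738)² + 18*(-738)) = (-4*(13 - 30*(-27)))/(913 + 544644 - 13284) = -4*(13 + 810)/532273 = -4*823*(1/532273) = -3292*1/532273 = -3292/532273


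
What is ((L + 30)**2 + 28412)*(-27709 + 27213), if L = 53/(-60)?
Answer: -3265391479/225 ≈ -1.4513e+7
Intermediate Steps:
L = -53/60 (L = 53*(-1/60) = -53/60 ≈ -0.88333)
((L + 30)**2 + 28412)*(-27709 + 27213) = ((-53/60 + 30)**2 + 28412)*(-27709 + 27213) = ((1747/60)**2 + 28412)*(-496) = (3052009/3600 + 28412)*(-496) = (105335209/3600)*(-496) = -3265391479/225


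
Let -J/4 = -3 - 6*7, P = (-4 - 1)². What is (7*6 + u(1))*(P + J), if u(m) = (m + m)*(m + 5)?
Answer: 11070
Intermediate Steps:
P = 25 (P = (-5)² = 25)
u(m) = 2*m*(5 + m) (u(m) = (2*m)*(5 + m) = 2*m*(5 + m))
J = 180 (J = -4*(-3 - 6*7) = -4*(-3 - 42) = -4*(-45) = 180)
(7*6 + u(1))*(P + J) = (7*6 + 2*1*(5 + 1))*(25 + 180) = (42 + 2*1*6)*205 = (42 + 12)*205 = 54*205 = 11070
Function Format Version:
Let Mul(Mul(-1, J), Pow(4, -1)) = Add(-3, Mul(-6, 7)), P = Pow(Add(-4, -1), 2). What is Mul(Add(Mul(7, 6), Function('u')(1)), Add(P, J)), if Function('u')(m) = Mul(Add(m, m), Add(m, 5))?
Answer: 11070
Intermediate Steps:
P = 25 (P = Pow(-5, 2) = 25)
Function('u')(m) = Mul(2, m, Add(5, m)) (Function('u')(m) = Mul(Mul(2, m), Add(5, m)) = Mul(2, m, Add(5, m)))
J = 180 (J = Mul(-4, Add(-3, Mul(-6, 7))) = Mul(-4, Add(-3, -42)) = Mul(-4, -45) = 180)
Mul(Add(Mul(7, 6), Function('u')(1)), Add(P, J)) = Mul(Add(Mul(7, 6), Mul(2, 1, Add(5, 1))), Add(25, 180)) = Mul(Add(42, Mul(2, 1, 6)), 205) = Mul(Add(42, 12), 205) = Mul(54, 205) = 11070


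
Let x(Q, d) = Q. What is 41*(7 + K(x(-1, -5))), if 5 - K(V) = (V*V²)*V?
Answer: 451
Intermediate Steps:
K(V) = 5 - V⁴ (K(V) = 5 - V*V²*V = 5 - V³*V = 5 - V⁴)
41*(7 + K(x(-1, -5))) = 41*(7 + (5 - 1*(-1)⁴)) = 41*(7 + (5 - 1*1)) = 41*(7 + (5 - 1)) = 41*(7 + 4) = 41*11 = 451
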